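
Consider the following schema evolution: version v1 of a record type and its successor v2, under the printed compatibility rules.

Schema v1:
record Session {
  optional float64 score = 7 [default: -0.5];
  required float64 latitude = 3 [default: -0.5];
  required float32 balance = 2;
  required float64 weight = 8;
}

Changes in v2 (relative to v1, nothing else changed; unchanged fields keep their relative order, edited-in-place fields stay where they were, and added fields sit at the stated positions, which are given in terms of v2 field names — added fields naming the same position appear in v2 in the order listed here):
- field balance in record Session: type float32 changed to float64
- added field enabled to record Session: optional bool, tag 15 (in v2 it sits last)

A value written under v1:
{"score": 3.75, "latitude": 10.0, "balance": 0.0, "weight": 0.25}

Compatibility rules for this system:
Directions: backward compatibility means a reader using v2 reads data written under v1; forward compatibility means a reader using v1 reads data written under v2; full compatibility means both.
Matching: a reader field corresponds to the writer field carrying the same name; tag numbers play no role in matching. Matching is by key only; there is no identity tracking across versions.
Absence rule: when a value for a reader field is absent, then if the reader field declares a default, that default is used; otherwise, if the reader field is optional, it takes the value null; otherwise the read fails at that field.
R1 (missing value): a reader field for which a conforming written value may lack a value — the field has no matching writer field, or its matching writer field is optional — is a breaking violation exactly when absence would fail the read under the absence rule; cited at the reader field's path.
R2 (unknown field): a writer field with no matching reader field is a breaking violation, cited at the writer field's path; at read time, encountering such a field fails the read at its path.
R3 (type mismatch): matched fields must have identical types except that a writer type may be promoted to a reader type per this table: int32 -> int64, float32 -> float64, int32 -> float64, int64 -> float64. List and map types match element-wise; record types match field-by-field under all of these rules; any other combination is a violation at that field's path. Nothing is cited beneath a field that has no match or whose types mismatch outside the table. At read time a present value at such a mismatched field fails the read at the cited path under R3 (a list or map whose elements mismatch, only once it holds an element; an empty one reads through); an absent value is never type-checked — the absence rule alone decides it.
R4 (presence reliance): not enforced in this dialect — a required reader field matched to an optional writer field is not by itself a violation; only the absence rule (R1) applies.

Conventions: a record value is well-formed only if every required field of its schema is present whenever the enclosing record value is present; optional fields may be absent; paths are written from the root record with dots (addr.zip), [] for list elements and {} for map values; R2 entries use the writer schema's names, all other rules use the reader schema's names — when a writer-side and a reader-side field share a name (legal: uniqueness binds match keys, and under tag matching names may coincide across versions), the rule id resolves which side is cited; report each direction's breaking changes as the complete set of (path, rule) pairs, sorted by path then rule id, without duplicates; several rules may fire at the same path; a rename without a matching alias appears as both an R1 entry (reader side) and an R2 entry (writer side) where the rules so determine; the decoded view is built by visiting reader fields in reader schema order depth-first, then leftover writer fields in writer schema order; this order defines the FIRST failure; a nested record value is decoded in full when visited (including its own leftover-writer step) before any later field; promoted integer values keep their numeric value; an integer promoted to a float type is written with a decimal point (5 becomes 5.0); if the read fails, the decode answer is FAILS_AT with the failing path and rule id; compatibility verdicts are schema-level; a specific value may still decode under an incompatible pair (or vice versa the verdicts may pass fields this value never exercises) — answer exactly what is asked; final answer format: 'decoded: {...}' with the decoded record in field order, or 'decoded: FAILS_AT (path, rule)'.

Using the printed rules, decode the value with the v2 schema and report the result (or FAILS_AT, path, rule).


decoded: {"score": 3.75, "latitude": 10.0, "balance": 0.0, "weight": 0.25, "enabled": null}

arrows below run writer -> reader for Session
decode (reader v2):
  score := 3.75
  latitude := 10.0
  balance := 0.0 (float32 -> float64)
  weight := 0.25
  enabled := null (missing; optional => null)
  => decoded: {"score": 3.75, "latitude": 10.0, "balance": 0.0, "weight": 0.25, "enabled": null}
diffs on Session not affecting the asked answer:
  field balance in record Session: type float32 changed to float64 -> matters for Session compatibility verdicts, not for this value's decode


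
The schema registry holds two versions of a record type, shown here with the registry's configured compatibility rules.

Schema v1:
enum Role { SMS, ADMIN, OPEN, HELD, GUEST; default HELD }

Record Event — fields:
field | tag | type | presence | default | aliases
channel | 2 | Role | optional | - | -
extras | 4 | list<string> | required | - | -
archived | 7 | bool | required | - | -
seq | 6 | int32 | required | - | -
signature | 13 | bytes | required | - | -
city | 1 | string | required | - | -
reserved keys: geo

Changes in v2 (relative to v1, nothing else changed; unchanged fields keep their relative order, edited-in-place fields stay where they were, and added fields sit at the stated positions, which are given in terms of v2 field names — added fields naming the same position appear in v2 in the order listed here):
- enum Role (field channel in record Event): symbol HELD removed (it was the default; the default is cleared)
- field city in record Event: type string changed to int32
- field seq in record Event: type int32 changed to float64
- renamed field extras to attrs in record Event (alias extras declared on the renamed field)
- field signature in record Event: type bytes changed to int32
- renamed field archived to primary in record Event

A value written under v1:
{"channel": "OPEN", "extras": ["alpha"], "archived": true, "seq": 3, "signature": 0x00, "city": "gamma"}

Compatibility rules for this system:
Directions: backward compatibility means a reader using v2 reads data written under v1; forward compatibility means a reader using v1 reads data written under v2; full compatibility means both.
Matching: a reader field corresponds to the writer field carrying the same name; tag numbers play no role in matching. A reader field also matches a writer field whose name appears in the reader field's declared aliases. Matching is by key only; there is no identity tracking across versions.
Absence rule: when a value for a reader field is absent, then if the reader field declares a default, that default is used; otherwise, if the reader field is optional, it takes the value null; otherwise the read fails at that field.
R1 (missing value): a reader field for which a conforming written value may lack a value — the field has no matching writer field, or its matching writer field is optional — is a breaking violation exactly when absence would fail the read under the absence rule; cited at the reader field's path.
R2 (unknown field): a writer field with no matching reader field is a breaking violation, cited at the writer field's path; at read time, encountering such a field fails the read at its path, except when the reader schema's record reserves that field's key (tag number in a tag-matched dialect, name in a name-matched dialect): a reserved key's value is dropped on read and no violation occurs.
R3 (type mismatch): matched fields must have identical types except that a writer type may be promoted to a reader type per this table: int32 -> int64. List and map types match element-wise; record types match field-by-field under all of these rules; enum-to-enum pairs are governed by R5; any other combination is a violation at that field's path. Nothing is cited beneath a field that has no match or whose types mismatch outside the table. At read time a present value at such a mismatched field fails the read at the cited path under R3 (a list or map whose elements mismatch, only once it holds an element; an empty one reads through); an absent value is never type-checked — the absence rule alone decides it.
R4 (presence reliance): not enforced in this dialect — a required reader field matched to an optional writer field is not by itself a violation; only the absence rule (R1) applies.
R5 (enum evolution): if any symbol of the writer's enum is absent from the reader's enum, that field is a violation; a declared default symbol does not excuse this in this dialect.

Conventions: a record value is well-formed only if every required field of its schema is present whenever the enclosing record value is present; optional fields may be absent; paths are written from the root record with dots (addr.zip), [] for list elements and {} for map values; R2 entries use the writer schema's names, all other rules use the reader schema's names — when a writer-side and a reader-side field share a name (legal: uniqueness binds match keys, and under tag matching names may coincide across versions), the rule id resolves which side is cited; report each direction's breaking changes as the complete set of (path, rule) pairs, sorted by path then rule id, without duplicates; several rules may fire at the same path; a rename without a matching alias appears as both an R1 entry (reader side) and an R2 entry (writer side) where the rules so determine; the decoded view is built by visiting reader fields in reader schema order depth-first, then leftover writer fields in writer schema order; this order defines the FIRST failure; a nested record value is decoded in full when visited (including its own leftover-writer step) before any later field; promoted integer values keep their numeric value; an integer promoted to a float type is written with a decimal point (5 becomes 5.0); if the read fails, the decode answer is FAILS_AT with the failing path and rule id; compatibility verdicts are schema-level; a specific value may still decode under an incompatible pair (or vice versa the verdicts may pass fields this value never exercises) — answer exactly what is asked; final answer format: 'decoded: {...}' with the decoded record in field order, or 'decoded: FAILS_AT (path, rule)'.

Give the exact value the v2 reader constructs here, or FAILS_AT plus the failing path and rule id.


decoded: FAILS_AT (primary, R1)

each type pair in Event: writer, then reader
migrating the Event value to v2:
  channel := "OPEN"
  attrs := ["alpha"] (from writer extras)
  read fails at primary under R1 (no fill)
  => FAILS_AT (primary, R1)
remaining Event differences; none change what is asked:
  enum Role (field channel in record Event): symbol HELD removed (it was the default; the default is cleared) -> matters for Event compatibility verdicts, not for this value's decode
  field city in record Event: type string changed to int32 -> matters for Event compatibility verdicts, not for this value's decode
  field seq in record Event: type int32 changed to float64 -> matters for Event compatibility verdicts, not for this value's decode
  renamed field extras to attrs in record Event (alias extras declared on the renamed field) -> matters for Event compatibility verdicts, not for this value's decode
  field signature in record Event: type bytes changed to int32 -> matters for Event compatibility verdicts, not for this value's decode


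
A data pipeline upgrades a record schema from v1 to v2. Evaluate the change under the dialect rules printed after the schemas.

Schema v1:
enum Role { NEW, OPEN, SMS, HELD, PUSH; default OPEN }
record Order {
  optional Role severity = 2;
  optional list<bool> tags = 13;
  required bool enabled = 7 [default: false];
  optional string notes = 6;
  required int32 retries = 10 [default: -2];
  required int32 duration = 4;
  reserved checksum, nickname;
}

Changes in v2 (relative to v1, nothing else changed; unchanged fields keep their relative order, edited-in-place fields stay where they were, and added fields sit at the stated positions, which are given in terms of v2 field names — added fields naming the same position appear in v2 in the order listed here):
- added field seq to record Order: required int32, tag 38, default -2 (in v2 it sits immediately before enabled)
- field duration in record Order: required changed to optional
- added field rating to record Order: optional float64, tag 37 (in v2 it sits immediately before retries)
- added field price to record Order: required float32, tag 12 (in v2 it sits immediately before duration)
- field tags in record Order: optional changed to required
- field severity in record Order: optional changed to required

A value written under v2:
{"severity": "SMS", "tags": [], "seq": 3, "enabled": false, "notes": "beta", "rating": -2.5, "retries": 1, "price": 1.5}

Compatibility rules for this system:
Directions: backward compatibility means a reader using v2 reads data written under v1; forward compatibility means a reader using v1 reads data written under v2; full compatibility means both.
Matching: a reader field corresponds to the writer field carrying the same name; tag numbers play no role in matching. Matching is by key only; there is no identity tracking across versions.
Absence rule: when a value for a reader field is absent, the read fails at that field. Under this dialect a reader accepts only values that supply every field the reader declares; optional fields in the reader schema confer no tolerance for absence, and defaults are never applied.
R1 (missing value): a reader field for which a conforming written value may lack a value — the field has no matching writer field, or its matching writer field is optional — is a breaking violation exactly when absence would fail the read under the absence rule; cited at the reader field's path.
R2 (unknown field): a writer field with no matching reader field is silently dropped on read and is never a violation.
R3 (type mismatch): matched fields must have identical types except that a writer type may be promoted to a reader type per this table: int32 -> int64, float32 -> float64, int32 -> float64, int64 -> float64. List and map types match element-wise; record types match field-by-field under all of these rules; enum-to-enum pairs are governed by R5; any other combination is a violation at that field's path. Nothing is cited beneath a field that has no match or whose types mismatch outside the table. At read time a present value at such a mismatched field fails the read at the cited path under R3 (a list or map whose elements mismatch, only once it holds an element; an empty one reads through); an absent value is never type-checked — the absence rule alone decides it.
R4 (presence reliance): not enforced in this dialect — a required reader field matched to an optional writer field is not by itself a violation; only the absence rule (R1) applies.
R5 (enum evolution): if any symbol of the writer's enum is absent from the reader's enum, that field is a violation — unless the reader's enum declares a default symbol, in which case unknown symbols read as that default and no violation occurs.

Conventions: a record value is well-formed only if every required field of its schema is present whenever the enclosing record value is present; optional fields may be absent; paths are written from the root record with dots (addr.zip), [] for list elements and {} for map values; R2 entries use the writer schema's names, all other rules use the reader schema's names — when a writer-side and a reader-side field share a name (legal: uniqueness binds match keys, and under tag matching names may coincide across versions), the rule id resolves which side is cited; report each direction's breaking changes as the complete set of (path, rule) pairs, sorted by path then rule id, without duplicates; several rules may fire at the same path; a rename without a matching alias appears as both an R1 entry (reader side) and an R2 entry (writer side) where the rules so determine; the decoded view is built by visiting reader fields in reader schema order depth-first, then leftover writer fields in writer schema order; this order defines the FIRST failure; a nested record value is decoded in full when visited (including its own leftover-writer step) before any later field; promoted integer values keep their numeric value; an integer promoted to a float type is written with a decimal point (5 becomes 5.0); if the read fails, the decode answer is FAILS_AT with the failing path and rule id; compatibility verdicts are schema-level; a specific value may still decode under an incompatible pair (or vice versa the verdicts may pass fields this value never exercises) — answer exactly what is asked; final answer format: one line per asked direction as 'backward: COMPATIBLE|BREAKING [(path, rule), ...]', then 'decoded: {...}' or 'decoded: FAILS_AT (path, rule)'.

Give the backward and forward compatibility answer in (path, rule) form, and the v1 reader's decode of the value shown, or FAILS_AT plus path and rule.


backward: BREAKING [(notes, R1), (price, R1), (rating, R1), (seq, R1), (severity, R1), (tags, R1)]; forward: BREAKING [(duration, R1), (notes, R1)]; decoded: FAILS_AT (duration, R1)

arrows below run writer -> reader for Order
backward on Order — v2 reading data written by v1:
  severity <- severity (Role -> Role, writer optional)
  tags <- tags (list<bool> -> list<bool>, writer optional)
  seq has no writer counterpart
  enabled <- enabled (bool -> bool, writer required)
  notes <- notes (string -> string, writer optional)
  rating has no writer counterpart
  retries <- retries (int32 -> int32, writer required)
  price has no writer counterpart
  duration <- duration (int32 -> int32, writer required)
  breaking: (notes, R1)
  breaking: (price, R1)
  breaking: (rating, R1)
  breaking: (seq, R1)
  breaking: (severity, R1)
  breaking: (tags, R1)
  => backward: BREAKING (6)
forward on Order — v1 reading data written by v2:
  severity <- severity (Role -> Role, writer required)
  tags <- tags (list<bool> -> list<bool>, writer required)
  enabled <- enabled (bool -> bool, writer required)
  notes <- notes (string -> string, writer optional)
  retries <- retries (int32 -> int32, writer required)
  duration <- duration (int32 -> int32, writer optional)
  seq (writer side), unknown to reader
  rating (writer side), unknown to reader
  price (writer side), unknown to reader
  breaking: (duration, R1)
  breaking: (notes, R1)
  => forward: BREAKING (2)
decode (reader v1):
  severity := "SMS"
  tags := []
  enabled := false
  notes := "beta"
  retries := 1
  read fails at duration under R1 (no fill)
  => FAILS_AT (duration, R1)


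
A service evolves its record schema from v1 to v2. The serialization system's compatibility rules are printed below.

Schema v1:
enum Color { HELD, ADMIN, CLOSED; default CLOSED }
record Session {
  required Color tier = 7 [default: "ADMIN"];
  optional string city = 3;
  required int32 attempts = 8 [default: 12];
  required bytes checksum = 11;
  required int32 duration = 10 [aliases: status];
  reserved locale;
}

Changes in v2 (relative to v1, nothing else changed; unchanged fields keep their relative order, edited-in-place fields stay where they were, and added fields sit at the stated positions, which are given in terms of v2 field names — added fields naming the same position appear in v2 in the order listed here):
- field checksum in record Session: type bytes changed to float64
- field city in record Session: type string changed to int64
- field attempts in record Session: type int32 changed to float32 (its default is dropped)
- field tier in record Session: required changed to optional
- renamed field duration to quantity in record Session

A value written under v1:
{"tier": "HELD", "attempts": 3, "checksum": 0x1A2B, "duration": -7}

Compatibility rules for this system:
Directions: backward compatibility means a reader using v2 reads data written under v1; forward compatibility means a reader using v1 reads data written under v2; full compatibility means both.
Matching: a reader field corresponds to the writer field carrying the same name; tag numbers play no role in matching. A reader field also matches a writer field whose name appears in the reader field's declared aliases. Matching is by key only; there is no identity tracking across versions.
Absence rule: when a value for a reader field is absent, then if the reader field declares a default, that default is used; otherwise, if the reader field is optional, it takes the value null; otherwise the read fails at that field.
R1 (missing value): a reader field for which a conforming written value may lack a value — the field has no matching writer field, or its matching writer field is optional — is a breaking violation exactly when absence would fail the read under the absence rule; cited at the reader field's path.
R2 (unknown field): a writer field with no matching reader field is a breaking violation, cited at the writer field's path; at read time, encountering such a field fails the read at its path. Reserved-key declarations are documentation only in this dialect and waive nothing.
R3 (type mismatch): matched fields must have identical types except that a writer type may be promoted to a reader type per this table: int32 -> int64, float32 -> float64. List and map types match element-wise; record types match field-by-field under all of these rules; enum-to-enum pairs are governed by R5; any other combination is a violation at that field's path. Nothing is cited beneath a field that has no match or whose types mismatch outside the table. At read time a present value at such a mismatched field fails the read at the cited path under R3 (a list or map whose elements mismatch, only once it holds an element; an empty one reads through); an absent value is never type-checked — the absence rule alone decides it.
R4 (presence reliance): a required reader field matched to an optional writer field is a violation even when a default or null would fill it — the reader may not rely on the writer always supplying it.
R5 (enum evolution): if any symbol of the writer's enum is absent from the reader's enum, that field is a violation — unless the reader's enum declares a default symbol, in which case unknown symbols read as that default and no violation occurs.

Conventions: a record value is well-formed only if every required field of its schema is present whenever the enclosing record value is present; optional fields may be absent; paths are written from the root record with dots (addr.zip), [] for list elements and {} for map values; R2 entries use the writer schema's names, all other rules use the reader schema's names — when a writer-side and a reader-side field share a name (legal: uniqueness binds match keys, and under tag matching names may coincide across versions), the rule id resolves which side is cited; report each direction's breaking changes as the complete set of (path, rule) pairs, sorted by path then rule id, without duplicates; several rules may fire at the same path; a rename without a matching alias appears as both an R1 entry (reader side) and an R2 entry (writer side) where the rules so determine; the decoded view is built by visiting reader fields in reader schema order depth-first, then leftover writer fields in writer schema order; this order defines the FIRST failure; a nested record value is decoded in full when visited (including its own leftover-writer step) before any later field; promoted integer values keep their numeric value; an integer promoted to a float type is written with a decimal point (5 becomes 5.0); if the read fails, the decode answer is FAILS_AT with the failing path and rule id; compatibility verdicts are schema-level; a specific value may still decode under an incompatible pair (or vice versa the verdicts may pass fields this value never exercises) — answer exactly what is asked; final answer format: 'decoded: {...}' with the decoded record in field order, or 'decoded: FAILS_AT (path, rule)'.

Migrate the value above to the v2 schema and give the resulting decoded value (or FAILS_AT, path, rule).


decoded: FAILS_AT (attempts, R3)

the writer's type comes first in each Session pair
decode walk for Session under reader schema v2:
  tier := "HELD"
  city := null (missing; optional => null)
  read fails at attempts under R3
  => FAILS_AT (attempts, R3)
checking off the Session differences that do not matter here:
  field checksum in record Session: type bytes changed to float64 -> matters for Session compatibility verdicts, not for this value's decode
  field city in record Session: type string changed to int64 -> matters for Session compatibility verdicts, not for this value's decode
  field tier in record Session: required changed to optional -> matters for Session compatibility verdicts, not for this value's decode
  renamed field duration to quantity in record Session -> matters for Session compatibility verdicts, not for this value's decode


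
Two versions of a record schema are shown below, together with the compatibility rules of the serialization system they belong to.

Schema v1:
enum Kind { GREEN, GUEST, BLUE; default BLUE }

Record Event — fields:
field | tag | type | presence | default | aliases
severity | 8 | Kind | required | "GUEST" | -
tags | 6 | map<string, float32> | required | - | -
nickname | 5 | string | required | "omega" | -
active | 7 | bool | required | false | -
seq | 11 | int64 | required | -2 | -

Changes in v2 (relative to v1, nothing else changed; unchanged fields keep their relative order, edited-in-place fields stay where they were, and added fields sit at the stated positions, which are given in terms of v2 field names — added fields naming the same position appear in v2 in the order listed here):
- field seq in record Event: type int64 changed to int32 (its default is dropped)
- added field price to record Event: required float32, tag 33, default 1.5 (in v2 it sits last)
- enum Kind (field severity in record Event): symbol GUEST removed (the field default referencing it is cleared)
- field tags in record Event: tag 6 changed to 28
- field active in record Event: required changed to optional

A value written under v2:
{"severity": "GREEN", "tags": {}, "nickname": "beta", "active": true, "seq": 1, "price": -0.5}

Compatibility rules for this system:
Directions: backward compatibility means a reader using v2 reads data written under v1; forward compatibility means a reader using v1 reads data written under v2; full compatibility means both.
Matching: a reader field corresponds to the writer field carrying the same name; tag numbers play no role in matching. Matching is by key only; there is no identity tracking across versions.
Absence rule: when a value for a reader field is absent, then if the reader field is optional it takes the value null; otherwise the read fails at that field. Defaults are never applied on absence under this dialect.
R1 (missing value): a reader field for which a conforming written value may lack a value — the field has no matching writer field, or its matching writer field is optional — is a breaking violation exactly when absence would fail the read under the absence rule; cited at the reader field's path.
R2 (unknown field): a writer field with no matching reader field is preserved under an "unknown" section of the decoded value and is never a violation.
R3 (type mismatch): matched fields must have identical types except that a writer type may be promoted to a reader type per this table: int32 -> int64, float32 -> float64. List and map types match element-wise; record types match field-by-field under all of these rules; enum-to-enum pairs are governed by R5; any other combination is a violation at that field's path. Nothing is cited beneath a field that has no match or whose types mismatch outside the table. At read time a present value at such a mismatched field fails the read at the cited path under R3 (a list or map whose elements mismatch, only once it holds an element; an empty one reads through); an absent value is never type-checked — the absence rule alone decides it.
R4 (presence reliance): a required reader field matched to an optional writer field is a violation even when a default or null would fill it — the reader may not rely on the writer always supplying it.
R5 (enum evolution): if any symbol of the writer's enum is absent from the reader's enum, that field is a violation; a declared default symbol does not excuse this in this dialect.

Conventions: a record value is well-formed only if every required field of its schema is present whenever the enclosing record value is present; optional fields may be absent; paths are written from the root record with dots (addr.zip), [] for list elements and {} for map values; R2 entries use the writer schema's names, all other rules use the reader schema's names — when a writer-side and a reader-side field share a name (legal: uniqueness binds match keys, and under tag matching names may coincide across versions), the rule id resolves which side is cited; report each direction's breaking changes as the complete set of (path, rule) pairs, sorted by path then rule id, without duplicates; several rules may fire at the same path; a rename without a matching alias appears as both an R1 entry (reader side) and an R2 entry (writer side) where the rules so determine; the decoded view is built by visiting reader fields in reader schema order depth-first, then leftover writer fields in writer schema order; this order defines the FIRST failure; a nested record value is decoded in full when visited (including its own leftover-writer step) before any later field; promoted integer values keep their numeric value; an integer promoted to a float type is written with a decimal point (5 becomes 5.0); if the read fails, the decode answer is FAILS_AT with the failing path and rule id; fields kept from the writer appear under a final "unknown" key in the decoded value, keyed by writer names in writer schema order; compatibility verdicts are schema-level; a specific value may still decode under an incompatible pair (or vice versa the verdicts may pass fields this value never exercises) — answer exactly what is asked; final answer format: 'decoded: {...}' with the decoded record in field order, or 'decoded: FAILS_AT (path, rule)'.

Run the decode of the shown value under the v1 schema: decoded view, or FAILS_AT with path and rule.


decoded: {"severity": "GREEN", "tags": {}, "nickname": "beta", "active": true, "seq": 1, "unknown": {"price": -0.5}}

each type pair in Event: writer, then reader
decoding the Event value with the v1 reader:
  severity := "GREEN"
  tags := {}
  nickname := "beta"
  active := true
  seq := 1 (int32 -> int64)
  writer price: kept under "unknown"
  => decoded: {"severity": "GREEN", "tags": {}, "nickname": "beta", "active": true, "seq": 1, "unknown": {"price": -0.5}}
the other Event changes do not affect what is asked:
  field seq in record Event: type int64 changed to int32 (its default is dropped) -> a verdict-level change on Event — the shown value reads the same
  enum Kind (field severity in record Event): symbol GUEST removed (the field default referencing it is cleared) -> a verdict-level change on Event — the shown value reads the same
  field tags in record Event: tag 6 changed to 28 -> inert under this dialect — no rule fires on Event and the result does not move
  field active in record Event: required changed to optional -> a verdict-level change on Event — the shown value reads the same


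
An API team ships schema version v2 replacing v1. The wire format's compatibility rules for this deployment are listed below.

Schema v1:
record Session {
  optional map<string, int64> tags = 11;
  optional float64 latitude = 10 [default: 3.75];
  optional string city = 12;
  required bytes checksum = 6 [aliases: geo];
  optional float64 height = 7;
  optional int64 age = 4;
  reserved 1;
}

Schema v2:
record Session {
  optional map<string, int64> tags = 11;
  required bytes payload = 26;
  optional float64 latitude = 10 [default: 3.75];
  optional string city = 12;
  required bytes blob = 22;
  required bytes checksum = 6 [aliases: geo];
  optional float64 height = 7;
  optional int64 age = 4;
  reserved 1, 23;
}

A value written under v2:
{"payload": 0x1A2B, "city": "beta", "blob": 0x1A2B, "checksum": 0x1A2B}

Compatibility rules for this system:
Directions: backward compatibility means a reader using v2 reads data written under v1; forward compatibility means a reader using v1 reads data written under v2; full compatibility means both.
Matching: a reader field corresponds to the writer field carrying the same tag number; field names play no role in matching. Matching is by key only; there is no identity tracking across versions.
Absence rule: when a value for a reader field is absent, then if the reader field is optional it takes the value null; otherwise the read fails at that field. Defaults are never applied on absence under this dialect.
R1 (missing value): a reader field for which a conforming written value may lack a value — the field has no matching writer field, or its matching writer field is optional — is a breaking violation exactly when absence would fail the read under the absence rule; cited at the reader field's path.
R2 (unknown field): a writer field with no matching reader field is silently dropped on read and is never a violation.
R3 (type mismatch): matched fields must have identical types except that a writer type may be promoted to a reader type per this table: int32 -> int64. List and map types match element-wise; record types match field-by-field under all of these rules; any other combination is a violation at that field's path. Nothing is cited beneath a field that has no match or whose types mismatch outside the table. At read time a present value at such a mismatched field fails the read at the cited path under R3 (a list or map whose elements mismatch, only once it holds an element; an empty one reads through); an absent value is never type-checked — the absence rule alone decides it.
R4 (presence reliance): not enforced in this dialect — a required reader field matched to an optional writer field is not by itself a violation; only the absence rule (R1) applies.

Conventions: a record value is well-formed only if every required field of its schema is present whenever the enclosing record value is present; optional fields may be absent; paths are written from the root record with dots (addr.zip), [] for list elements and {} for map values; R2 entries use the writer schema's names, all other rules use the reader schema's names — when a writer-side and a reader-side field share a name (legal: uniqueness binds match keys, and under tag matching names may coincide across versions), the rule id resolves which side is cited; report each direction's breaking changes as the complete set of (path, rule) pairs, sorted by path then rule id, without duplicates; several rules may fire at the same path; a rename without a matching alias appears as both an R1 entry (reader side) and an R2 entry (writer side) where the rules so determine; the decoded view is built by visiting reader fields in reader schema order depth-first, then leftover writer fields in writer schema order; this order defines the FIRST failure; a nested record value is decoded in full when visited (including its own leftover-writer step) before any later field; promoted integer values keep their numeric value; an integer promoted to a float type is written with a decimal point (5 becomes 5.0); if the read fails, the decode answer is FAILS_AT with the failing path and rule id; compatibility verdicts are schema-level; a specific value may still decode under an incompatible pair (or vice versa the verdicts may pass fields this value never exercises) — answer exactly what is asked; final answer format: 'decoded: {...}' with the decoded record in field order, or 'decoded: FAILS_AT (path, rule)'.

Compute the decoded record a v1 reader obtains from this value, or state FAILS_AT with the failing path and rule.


decoded: {"tags": null, "latitude": null, "city": "beta", "checksum": 0x1A2B, "height": null, "age": null}

arrows below run writer -> reader for Session
decoding the Session value with the v1 reader:
  tags := null (missing; optional => null)
  latitude := null (missing; optional => null)
  city := "beta"
  checksum := 0x1A2B
  height := null (missing; optional => null)
  age := null (missing; optional => null)
  writer payload: no reader field; dropped
  writer blob: no reader field; dropped
  => decoded: {"tags": null, "latitude": null, "city": "beta", "checksum": 0x1A2B, "height": null, "age": null}
ruling out the remaining Session differences:
  added field payload to record Session: required bytes, tag 26 (in v2 it sits immediately before latitude) -> a verdict-level change on Session — the shown value reads the same
  added field blob to record Session: required bytes, tag 22 (in v2 it sits immediately before checksum) -> a verdict-level change on Session — the shown value reads the same


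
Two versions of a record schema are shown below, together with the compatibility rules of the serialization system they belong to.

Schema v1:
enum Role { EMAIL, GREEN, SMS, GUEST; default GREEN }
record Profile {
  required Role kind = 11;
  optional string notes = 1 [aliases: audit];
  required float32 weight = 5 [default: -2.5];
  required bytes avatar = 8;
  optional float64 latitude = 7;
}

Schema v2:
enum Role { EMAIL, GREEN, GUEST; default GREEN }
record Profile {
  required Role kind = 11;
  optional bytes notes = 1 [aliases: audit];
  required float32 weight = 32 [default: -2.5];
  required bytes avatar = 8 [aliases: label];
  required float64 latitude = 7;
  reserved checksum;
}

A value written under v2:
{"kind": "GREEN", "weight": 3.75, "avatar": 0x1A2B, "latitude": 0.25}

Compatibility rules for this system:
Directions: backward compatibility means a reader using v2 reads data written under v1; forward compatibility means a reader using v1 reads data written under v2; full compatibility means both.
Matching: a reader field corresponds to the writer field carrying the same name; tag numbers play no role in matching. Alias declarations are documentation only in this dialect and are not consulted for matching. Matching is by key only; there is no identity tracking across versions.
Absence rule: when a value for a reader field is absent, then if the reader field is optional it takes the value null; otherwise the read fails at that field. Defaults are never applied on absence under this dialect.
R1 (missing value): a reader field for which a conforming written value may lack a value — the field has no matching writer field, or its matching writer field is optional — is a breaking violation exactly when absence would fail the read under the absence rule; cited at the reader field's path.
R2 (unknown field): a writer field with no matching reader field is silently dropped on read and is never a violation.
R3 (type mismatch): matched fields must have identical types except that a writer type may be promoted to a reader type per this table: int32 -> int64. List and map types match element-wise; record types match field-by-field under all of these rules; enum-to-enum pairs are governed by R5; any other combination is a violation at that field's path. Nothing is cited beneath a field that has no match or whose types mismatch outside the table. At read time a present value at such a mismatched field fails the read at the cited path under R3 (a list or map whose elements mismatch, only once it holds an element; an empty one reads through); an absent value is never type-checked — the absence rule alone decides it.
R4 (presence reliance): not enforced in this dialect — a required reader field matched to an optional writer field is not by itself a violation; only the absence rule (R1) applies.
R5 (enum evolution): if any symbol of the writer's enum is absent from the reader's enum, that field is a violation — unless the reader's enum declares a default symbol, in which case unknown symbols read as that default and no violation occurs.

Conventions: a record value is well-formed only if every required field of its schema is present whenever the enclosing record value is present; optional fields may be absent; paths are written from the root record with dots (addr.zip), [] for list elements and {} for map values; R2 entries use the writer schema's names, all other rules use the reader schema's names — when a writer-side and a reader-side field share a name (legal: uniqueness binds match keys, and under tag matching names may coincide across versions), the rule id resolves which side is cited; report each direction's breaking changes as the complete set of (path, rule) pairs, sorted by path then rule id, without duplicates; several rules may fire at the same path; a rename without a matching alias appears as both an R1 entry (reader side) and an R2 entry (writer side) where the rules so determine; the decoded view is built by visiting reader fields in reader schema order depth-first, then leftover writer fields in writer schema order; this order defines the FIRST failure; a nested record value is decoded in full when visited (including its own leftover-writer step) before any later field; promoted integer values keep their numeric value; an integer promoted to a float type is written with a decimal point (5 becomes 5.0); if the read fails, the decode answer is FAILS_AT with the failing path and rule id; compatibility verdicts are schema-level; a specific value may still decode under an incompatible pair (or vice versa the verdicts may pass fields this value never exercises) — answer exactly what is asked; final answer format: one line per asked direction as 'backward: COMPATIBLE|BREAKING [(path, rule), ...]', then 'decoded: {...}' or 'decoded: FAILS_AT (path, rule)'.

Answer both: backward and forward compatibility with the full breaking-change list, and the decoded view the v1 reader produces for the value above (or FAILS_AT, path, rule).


the writer's type comes first in each Profile pair
checking backward for Profile: reader v2 against writer v1:
  kind: paired with writer kind (Role -> Role; writer required)
  notes: paired with writer notes (string -> bytes; writer optional)
  weight: paired with writer weight (float32 -> float32; writer required)
  avatar: paired with writer avatar (bytes -> bytes; writer required)
  latitude: paired with writer latitude (float64 -> float64; writer optional)
  R1 fires at latitude
  R3 fires at notes
  => backward verdict for Profile: BREAKING, 2 violation(s)
checking forward for Profile: reader v1 against writer v2:
  kind: paired with writer kind (Role -> Role; writer required)
  notes: paired with writer notes (bytes -> string; writer optional)
  weight: paired with writer weight (float32 -> float32; writer required)
  avatar: paired with writer avatar (bytes -> bytes; writer required)
  latitude: paired with writer latitude (float64 -> float64; writer required)
  R3 fires at notes
  => forward verdict for Profile: BREAKING, 1 violation(s)
decode (reader v1):
  kind := "GREEN"
  notes := null (absent, optional -> null)
  weight := 3.75
  avatar := 0x1A2B
  latitude := 0.25
  => decoded: {"kind": "GREEN", "notes": null, "weight": 3.75, "avatar": 0x1A2B, "latitude": 0.25}

backward: BREAKING [(latitude, R1), (notes, R3)]; forward: BREAKING [(notes, R3)]; decoded: {"kind": "GREEN", "notes": null, "weight": 3.75, "avatar": 0x1A2B, "latitude": 0.25}
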